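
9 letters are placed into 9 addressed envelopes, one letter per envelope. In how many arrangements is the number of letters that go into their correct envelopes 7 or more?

37

Sum C(9,i)·!(9-i) for i = 7..9:
  i=7: C(9,7)·!2 = 36·1 = 36
  i=8: C(9,8)·!1 = 9·0 = 0
  i=9: C(9,9)·!0 = 1·1 = 1
Total = 37.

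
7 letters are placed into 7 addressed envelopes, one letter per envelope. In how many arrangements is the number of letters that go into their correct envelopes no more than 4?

5018

# with exactly i fixed is C(7,i)·!(7-i); sum over i=0..4:
  i=0: C(7,0)·!7 = 1·1854 = 1854
  i=1: C(7,1)·!6 = 7·265 = 1855
  i=2: C(7,2)·!5 = 21·44 = 924
  i=3: C(7,3)·!4 = 35·9 = 315
  i=4: C(7,4)·!3 = 35·2 = 70
Total = 5018.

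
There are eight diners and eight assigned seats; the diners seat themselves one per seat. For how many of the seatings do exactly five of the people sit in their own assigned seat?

Pick the 5 fixed positions: C(8,5) = 56 ways.
The other 3 form a derangement: !3 = 2.
Total: 56 × 2 = 112.

112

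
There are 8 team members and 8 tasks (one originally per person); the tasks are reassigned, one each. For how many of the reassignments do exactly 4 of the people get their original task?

Choose which 4 of the 8 are fixed: C(8,4) = 70.
The remaining 4 must be deranged: !4 = 9.
Total: 70 × 9 = 630.

630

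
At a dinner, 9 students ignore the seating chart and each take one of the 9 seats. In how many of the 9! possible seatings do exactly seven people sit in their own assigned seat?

36

Pick the 7 fixed positions: C(9,7) = 36 ways.
The remaining 2 must be deranged: !2 = 1.
Total: 36 × 1 = 36.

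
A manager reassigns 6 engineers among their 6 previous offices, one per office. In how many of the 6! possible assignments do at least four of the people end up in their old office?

16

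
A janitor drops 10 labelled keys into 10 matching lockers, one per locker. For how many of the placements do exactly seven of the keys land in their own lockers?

240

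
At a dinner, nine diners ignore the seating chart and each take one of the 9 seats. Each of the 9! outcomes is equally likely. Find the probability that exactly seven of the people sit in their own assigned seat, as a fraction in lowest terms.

Favorable outcomes: C(9,7)·!2 = 36·1 = 36.
Total outcomes: 9! = 362880.
Probability = 36/362880 = 1/10080.

1/10080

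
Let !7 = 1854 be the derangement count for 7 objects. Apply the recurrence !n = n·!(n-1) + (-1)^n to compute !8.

14833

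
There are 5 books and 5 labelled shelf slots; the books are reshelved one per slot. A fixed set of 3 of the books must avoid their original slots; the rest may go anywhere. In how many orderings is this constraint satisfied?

64

Let A_j be the event that the j-th constrained one is fixed. By inclusion-exclusion over the 3 events:
Σ_{j=0}^{3} (-1)^j C(3,j)(5-j)!
= C(3,0)·5! - C(3,1)·4! + C(3,2)·3! - C(3,3)·2!
= 120 - 72 + 18 - 2
= 64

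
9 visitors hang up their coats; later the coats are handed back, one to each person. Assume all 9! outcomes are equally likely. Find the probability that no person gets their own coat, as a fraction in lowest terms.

Favorable outcomes: !9 = 133496.
Total outcomes: 9! = 362880.
Probability = 133496/362880 = 16687/45360.

16687/45360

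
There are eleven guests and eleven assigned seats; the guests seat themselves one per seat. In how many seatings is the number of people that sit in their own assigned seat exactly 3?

2447445

Choose which 3 of the 11 are fixed: C(11,3) = 165.
The remaining 8 must be deranged: !8 = 14833.
Total: 165 × 14833 = 2447445.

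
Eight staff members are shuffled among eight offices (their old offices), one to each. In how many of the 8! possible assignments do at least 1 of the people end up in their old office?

25487

# with exactly i fixed is C(8,i)·!(8-i); sum over i=1..8:
  i=1: C(8,1)·!7 = 8·1854 = 14832
  i=2: C(8,2)·!6 = 28·265 = 7420
  i=3: C(8,3)·!5 = 56·44 = 2464
  i=4: C(8,4)·!4 = 70·9 = 630
  i=5: C(8,5)·!3 = 56·2 = 112
  i=6: C(8,6)·!2 = 28·1 = 28
  i=7: C(8,7)·!1 = 8·0 = 0
  i=8: C(8,8)·!0 = 1·1 = 1
Total = 25487.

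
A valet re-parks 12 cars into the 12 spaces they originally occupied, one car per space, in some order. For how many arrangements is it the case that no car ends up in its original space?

176214841

Use !n = (n-1)(!(n-1) + !(n-2)).
!12 = 11·(14684570 + 1334961) = 11·16019531 = 176214841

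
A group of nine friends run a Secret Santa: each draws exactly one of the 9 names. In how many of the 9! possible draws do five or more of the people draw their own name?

# with exactly i fixed is C(9,i)·!(9-i); sum over i=5..9:
  i=5: C(9,5)·!4 = 126·9 = 1134
  i=6: C(9,6)·!3 = 84·2 = 168
  i=7: C(9,7)·!2 = 36·1 = 36
  i=8: C(9,8)·!1 = 9·0 = 0
  i=9: C(9,9)·!0 = 1·1 = 1
Total = 1339.

1339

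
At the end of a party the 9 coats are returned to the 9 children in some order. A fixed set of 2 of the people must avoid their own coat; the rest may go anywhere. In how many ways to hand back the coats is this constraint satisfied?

287280

Let A_j be the event that the j-th constrained one is fixed. By inclusion-exclusion over the 2 events:
Σ_{j=0}^{2} (-1)^j C(2,j)(9-j)!
= C(2,0)·9! - C(2,1)·8! + C(2,2)·7!
= 362880 - 80640 + 5040
= 287280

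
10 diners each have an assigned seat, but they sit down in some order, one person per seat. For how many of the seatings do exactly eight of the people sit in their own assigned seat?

Choose which 8 of the 10 are fixed: C(10,8) = 45.
The other 2 form a derangement: !2 = 1.
Total: 45 × 1 = 45.

45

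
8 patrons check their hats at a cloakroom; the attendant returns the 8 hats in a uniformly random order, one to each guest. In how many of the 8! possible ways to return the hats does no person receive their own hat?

14833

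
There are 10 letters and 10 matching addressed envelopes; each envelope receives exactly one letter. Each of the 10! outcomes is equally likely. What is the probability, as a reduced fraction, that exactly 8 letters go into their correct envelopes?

Favorable outcomes: C(10,8)·!2 = 45·1 = 45.
Total outcomes: 10! = 3628800.
Probability = 45/3628800 = 1/80640.

1/80640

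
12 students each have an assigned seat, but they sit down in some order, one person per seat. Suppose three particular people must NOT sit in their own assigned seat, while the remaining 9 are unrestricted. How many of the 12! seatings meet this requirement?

Inclusion-exclusion on the 3 forbidden self-matches:
Σ_{j=0}^{3} (-1)^j C(3,j)(12-j)!
= C(3,0)·12! - C(3,1)·11! + C(3,2)·10! - C(3,3)·9!
= 479001600 - 119750400 + 10886400 - 362880
= 369774720

369774720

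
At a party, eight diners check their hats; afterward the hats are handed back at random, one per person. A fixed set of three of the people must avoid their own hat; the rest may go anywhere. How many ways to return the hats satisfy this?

Inclusion-exclusion on the 3 forbidden self-matches:
Σ_{j=0}^{3} (-1)^j C(3,j)(8-j)!
= C(3,0)·8! - C(3,1)·7! + C(3,2)·6! - C(3,3)·5!
= 40320 - 15120 + 2160 - 120
= 27240

27240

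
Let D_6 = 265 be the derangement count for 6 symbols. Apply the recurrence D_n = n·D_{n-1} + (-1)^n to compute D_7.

D_7 = 7·265 - 1 = 1854.

1854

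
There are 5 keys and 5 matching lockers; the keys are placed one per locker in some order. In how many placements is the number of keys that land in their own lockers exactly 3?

10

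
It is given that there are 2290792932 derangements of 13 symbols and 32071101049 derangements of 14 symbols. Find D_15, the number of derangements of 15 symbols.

481066515734

D_15 = (15-1)·(D_14 + D_13) = 14·(32071101049 + 2290792932) = 14·34361893981 = 481066515734.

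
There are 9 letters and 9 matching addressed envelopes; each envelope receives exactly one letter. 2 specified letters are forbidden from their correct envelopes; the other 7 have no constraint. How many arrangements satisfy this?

287280

Inclusion-exclusion on the 2 forbidden self-matches:
Σ_{j=0}^{2} (-1)^j C(2,j)(9-j)!
= C(2,0)·9! - C(2,1)·8! + C(2,2)·7!
= 362880 - 80640 + 5040
= 287280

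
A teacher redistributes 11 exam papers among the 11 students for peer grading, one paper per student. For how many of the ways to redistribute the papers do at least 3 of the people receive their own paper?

# with exactly i fixed is C(11,i)·!(11-i); sum over i=3..11:
  i=3: C(11,3)·!8 = 165·14833 = 2447445
  i=4: C(11,4)·!7 = 330·1854 = 611820
  i=5: C(11,5)·!6 = 462·265 = 122430
  i=6: C(11,6)·!5 = 462·44 = 20328
  i=7: C(11,7)·!4 = 330·9 = 2970
  i=8: C(11,8)·!3 = 165·2 = 330
  i=9: C(11,9)·!2 = 55·1 = 55
  i=10: C(11,10)·!1 = 11·0 = 0
  i=11: C(11,11)·!0 = 1·1 = 1
Total = 3205379.

3205379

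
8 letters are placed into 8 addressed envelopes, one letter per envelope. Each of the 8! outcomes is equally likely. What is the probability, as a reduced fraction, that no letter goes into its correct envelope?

2119/5760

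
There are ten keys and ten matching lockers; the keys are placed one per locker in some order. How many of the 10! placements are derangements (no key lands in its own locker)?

1334961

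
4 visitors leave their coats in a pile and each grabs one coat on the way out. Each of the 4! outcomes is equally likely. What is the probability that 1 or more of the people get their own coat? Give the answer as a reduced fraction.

Favorable outcomes: Σ_{i≥1} C(4,i)·!(4-i) = 4·2 + 6·1 + 4·0 + 1·1 = 15.
Total outcomes: 4! = 24.
Probability = 15/24 = 5/8.

5/8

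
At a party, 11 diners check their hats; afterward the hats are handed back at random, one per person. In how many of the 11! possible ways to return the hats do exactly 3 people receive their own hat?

2447445

Choose which 3 of the 11 are fixed: C(11,3) = 165.
The other 8 form a derangement: !8 = 14833.
Total: 165 × 14833 = 2447445.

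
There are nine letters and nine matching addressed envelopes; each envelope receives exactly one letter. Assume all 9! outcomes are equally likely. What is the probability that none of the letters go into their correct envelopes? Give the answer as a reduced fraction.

Favorable outcomes: !9 = 133496.
Total outcomes: 9! = 362880.
Probability = 133496/362880 = 16687/45360.

16687/45360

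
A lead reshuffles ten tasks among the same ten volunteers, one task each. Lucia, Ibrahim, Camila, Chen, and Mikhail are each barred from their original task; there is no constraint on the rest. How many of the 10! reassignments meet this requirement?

Let A_j be the event that the j-th constrained one is fixed. By inclusion-exclusion over the 5 events:
Σ_{j=0}^{5} (-1)^j C(5,j)(10-j)!
= C(5,0)·10! - C(5,1)·9! + C(5,2)·8! - C(5,3)·7! + C(5,4)·6! - C(5,5)·5!
= 3628800 - 1814400 + 403200 - 50400 + 3600 - 120
= 2170680

2170680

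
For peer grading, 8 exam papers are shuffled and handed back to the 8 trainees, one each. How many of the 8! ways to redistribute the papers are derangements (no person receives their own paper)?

14833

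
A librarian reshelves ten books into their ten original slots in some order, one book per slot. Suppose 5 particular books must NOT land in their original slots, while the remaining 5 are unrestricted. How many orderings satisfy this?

2170680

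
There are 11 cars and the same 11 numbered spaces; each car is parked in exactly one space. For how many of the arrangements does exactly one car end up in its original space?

Pick the single fixed position: C(11,1) = 11 ways.
The remaining 10 must be deranged: !10 = 1334961.
Total: 11 × 1334961 = 14684571.

14684571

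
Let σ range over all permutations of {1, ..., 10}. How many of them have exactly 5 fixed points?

11088

Choose which 5 of the 10 are fixed: C(10,5) = 252.
The remaining 5 must be deranged: !5 = 44.
Total: 252 × 44 = 11088.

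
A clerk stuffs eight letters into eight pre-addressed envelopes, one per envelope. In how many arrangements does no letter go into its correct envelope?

The subfactorial !8 = [8!/e] (nearest integer).
8! = 40320, and 40320/e ≈ 14832.90, so !8 = 14833.

14833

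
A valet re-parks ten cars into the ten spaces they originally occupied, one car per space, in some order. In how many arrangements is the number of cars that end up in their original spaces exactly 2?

667485

Pick the 2 fixed positions: C(10,2) = 45 ways.
The remaining 8 must be deranged: !8 = 14833.
Total: 45 × 14833 = 667485.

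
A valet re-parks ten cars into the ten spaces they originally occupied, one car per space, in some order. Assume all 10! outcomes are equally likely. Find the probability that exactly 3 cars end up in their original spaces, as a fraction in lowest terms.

103/1680

Favorable outcomes: C(10,3)·!7 = 120·1854 = 222480.
Total outcomes: 10! = 3628800.
Probability = 222480/3628800 = 103/1680.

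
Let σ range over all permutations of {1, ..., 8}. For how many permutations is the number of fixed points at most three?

# with exactly i fixed is C(8,i)·!(8-i); sum over i=0..3:
  i=0: C(8,0)·!8 = 1·14833 = 14833
  i=1: C(8,1)·!7 = 8·1854 = 14832
  i=2: C(8,2)·!6 = 28·265 = 7420
  i=3: C(8,3)·!5 = 56·44 = 2464
Total = 39549.

39549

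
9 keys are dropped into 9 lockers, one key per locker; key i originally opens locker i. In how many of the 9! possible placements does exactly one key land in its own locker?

Pick the single fixed position: C(9,1) = 9 ways.
The other 8 form a derangement: !8 = 14833.
Total: 9 × 14833 = 133497.

133497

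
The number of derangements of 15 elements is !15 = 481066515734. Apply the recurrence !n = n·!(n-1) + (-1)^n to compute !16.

!16 = 16·481066515734 + 1 = 7697064251745.

7697064251745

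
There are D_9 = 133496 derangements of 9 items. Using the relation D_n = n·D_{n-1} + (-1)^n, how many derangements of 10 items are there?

D_10 = 10·133496 + 1 = 1334961.

1334961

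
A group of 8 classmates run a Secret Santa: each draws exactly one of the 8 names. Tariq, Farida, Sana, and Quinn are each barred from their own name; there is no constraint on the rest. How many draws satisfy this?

24024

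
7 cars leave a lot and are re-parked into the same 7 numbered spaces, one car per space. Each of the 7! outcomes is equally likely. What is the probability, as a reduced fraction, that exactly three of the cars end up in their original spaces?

1/16

Favorable outcomes: C(7,3)·!4 = 35·9 = 315.
Total outcomes: 7! = 5040.
Probability = 315/5040 = 1/16.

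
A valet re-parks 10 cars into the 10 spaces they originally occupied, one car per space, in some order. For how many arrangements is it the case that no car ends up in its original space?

1334961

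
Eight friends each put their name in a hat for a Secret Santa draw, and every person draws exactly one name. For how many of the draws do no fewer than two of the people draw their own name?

# with exactly i fixed is C(8,i)·!(8-i); sum over i=2..8:
  i=2: C(8,2)·!6 = 28·265 = 7420
  i=3: C(8,3)·!5 = 56·44 = 2464
  i=4: C(8,4)·!4 = 70·9 = 630
  i=5: C(8,5)·!3 = 56·2 = 112
  i=6: C(8,6)·!2 = 28·1 = 28
  i=7: C(8,7)·!1 = 8·0 = 0
  i=8: C(8,8)·!0 = 1·1 = 1
Total = 10655.

10655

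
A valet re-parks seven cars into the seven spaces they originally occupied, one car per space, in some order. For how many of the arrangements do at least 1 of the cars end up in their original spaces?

3186

Sum C(7,i)·!(7-i) for i = 1..7:
  i=1: C(7,1)·!6 = 7·265 = 1855
  i=2: C(7,2)·!5 = 21·44 = 924
  i=3: C(7,3)·!4 = 35·9 = 315
  i=4: C(7,4)·!3 = 35·2 = 70
  i=5: C(7,5)·!2 = 21·1 = 21
  i=6: C(7,6)·!1 = 7·0 = 0
  i=7: C(7,7)·!0 = 1·1 = 1
Total = 3186.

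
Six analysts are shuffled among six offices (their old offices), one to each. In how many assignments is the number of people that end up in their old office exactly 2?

135

Pick the 2 fixed positions: C(6,2) = 15 ways.
The remaining 4 must be deranged: !4 = 9.
Total: 15 × 9 = 135.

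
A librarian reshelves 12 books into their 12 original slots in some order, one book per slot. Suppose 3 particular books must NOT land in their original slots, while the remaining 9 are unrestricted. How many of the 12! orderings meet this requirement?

Let A_j be the event that the j-th constrained one is fixed. By inclusion-exclusion over the 3 events:
Σ_{j=0}^{3} (-1)^j C(3,j)(12-j)!
= C(3,0)·12! - C(3,1)·11! + C(3,2)·10! - C(3,3)·9!
= 479001600 - 119750400 + 10886400 - 362880
= 369774720

369774720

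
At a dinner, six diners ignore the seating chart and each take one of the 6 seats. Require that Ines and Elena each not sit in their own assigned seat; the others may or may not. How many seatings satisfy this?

Inclusion-exclusion on the 2 forbidden self-matches:
Σ_{j=0}^{2} (-1)^j C(2,j)(6-j)!
= C(2,0)·6! - C(2,1)·5! + C(2,2)·4!
= 720 - 240 + 24
= 504

504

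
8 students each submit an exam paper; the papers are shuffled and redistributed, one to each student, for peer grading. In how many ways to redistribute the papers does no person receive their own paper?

By inclusion-exclusion, !8 = Σ (-1)^k · 8!/k! for k=0..8
= 8! - 8!/1! + 8!/2! - 8!/3! + 8!/4! - 8!/5! + 8!/6! - 8!/7! + 8!/8!
= 40320 - 40320 + 20160 - 6720 + 1680 - 336 + 56 - 8 + 1
= 14833

14833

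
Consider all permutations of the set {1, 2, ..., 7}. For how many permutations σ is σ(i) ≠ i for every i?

1854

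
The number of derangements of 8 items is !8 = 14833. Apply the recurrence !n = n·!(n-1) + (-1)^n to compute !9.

133496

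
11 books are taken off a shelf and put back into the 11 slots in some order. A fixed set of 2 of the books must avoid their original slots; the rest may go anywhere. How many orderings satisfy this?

Let A_j be the event that the j-th constrained one is fixed. By inclusion-exclusion over the 2 events:
Σ_{j=0}^{2} (-1)^j C(2,j)(11-j)!
= C(2,0)·11! - C(2,1)·10! + C(2,2)·9!
= 39916800 - 7257600 + 362880
= 33022080

33022080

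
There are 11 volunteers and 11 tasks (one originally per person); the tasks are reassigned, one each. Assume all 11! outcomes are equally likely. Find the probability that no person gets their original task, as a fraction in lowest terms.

1468457/3991680

Favorable outcomes: !11 = 14684570.
Total outcomes: 11! = 39916800.
Probability = 14684570/39916800 = 1468457/3991680.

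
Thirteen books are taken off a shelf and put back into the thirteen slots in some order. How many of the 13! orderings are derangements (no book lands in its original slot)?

Recurrence: !13 = 13·!12 + (-1)^13.
!13 = 13·176214841 - 1 = 2290792932

2290792932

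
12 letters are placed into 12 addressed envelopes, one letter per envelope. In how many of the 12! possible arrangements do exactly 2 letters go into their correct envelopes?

Pick the 2 fixed positions: C(12,2) = 66 ways.
The other 10 form a derangement: !10 = 1334961.
Total: 66 × 1334961 = 88107426.

88107426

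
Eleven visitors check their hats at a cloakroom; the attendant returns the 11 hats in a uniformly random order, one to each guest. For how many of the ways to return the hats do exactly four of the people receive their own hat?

Pick the 4 fixed positions: C(11,4) = 330 ways.
The other 7 form a derangement: !7 = 1854.
Total: 330 × 1854 = 611820.

611820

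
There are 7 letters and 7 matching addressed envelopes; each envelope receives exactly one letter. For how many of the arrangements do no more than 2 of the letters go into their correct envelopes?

Sum C(7,i)·!(7-i) for i = 0..2:
  i=0: C(7,0)·!7 = 1·1854 = 1854
  i=1: C(7,1)·!6 = 7·265 = 1855
  i=2: C(7,2)·!5 = 21·44 = 924
Total = 4633.

4633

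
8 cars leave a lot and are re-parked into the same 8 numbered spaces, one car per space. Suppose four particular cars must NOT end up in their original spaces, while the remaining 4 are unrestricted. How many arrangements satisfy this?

Let A_j be the event that the j-th constrained one is fixed. By inclusion-exclusion over the 4 events:
Σ_{j=0}^{4} (-1)^j C(4,j)(8-j)!
= C(4,0)·8! - C(4,1)·7! + C(4,2)·6! - C(4,3)·5! + C(4,4)·4!
= 40320 - 20160 + 4320 - 480 + 24
= 24024

24024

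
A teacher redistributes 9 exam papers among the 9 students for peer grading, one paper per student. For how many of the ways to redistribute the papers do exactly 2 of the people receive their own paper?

Choose which 2 of the 9 are fixed: C(9,2) = 36.
The remaining 7 must be deranged: !7 = 1854.
Total: 36 × 1854 = 66744.

66744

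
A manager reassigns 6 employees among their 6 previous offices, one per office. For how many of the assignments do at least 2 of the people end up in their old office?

Sum C(6,i)·!(6-i) for i = 2..6:
  i=2: C(6,2)·!4 = 15·9 = 135
  i=3: C(6,3)·!3 = 20·2 = 40
  i=4: C(6,4)·!2 = 15·1 = 15
  i=5: C(6,5)·!1 = 6·0 = 0
  i=6: C(6,6)·!0 = 1·1 = 1
Total = 191.

191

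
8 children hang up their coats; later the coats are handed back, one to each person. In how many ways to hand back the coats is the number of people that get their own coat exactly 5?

Choose which 5 of the 8 are fixed: C(8,5) = 56.
The remaining 3 must be deranged: !3 = 2.
Total: 56 × 2 = 112.

112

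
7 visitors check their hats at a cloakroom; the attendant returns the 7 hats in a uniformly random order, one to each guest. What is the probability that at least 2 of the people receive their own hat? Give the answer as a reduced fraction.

1331/5040

Favorable outcomes: Σ_{i≥2} C(7,i)·!(7-i) = 21·44 + 35·9 + 35·2 + 21·1 + 7·0 + 1·1 = 1331.
Total outcomes: 7! = 5040.
Probability = 1331/5040 = 1331/5040.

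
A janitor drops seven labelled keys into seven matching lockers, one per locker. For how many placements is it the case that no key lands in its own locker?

1854

The number of derangements of 7 is !7 = Σ_{k=0}^{7} (-1)^k·7!/k!
= 7! - 7!/1! + 7!/2! - 7!/3! + 7!/4! - 7!/5! + 7!/6! - 7!/7!
= 5040 - 5040 + 2520 - 840 + 210 - 42 + 7 - 1
= 1854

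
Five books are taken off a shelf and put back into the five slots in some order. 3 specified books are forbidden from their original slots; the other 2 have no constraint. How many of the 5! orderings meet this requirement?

64

Let A_j be the event that the j-th constrained one is fixed. By inclusion-exclusion over the 3 events:
Σ_{j=0}^{3} (-1)^j C(3,j)(5-j)!
= C(3,0)·5! - C(3,1)·4! + C(3,2)·3! - C(3,3)·2!
= 120 - 72 + 18 - 2
= 64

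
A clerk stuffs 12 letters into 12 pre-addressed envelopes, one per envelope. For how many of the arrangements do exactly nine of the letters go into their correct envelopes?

440

Pick the 9 fixed positions: C(12,9) = 220 ways.
The other 3 form a derangement: !3 = 2.
Total: 220 × 2 = 440.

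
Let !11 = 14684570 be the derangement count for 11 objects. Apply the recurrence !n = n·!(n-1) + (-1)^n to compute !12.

176214841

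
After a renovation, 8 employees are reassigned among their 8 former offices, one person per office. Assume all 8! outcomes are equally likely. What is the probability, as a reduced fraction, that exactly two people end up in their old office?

53/288

Favorable outcomes: C(8,2)·!6 = 28·265 = 7420.
Total outcomes: 8! = 40320.
Probability = 7420/40320 = 53/288.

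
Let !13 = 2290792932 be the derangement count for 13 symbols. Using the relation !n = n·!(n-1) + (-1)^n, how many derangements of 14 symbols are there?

32071101049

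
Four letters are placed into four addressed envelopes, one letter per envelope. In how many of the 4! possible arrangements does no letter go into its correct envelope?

By inclusion-exclusion, !4 = Σ (-1)^k · 4!/k! for k=0..4
= 4! - 4!/1! + 4!/2! - 4!/3! + 4!/4!
= 24 - 24 + 12 - 4 + 1
= 9

9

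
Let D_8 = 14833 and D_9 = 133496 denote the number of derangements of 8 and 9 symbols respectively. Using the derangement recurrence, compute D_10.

D_10 = (10-1)·(D_9 + D_8) = 9·(133496 + 14833) = 9·148329 = 1334961.

1334961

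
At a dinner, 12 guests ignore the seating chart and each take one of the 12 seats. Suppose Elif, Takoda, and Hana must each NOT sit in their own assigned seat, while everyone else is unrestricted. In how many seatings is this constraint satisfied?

369774720

Inclusion-exclusion on the 3 forbidden self-matches:
Σ_{j=0}^{3} (-1)^j C(3,j)(12-j)!
= C(3,0)·12! - C(3,1)·11! + C(3,2)·10! - C(3,3)·9!
= 479001600 - 119750400 + 10886400 - 362880
= 369774720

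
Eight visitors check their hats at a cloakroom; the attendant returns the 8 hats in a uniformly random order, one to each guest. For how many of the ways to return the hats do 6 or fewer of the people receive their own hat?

# with exactly i fixed is C(8,i)·!(8-i); sum over i=0..6:
  i=0: C(8,0)·!8 = 1·14833 = 14833
  i=1: C(8,1)·!7 = 8·1854 = 14832
  i=2: C(8,2)·!6 = 28·265 = 7420
  i=3: C(8,3)·!5 = 56·44 = 2464
  i=4: C(8,4)·!4 = 70·9 = 630
  i=5: C(8,5)·!3 = 56·2 = 112
  i=6: C(8,6)·!2 = 28·1 = 28
Total = 40319.

40319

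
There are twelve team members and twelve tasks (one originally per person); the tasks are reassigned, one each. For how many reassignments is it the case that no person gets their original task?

!12 = 12! · Σ_{k=0}^{12} (-1)^k/k!
= 12! - 12!/1! + 12!/2! - 12!/3! + 12!/4! - 12!/5! + 12!/6! - 12!/7! + 12!/8! - 12!/9! + 12!/10! - 12!/11! + 12!/12!
= 479001600 - 479001600 + 239500800 - 79833600 + 19958400 - 3991680 + 665280 - 95040 + 11880 - 1320 + 132 - 12 + 1
= 176214841

176214841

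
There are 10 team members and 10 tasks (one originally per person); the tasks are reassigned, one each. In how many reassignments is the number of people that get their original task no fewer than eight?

Sum C(10,i)·!(10-i) for i = 8..10:
  i=8: C(10,8)·!2 = 45·1 = 45
  i=9: C(10,9)·!1 = 10·0 = 0
  i=10: C(10,10)·!0 = 1·1 = 1
Total = 46.

46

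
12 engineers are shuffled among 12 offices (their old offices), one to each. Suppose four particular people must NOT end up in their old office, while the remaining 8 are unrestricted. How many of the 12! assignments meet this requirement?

339696000

Inclusion-exclusion on the 4 forbidden self-matches:
Σ_{j=0}^{4} (-1)^j C(4,j)(12-j)!
= C(4,0)·12! - C(4,1)·11! + C(4,2)·10! - C(4,3)·9! + C(4,4)·8!
= 479001600 - 159667200 + 21772800 - 1451520 + 40320
= 339696000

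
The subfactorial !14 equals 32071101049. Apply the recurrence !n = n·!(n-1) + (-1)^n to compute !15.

481066515734

!15 = 15·32071101049 - 1 = 481066515734.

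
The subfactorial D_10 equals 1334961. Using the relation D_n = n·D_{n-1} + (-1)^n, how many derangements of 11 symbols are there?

14684570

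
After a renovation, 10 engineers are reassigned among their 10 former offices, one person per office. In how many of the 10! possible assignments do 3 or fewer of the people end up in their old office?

# with exactly i fixed is C(10,i)·!(10-i); sum over i=0..3:
  i=0: C(10,0)·!10 = 1·1334961 = 1334961
  i=1: C(10,1)·!9 = 10·133496 = 1334960
  i=2: C(10,2)·!8 = 45·14833 = 667485
  i=3: C(10,3)·!7 = 120·1854 = 222480
Total = 3559886.

3559886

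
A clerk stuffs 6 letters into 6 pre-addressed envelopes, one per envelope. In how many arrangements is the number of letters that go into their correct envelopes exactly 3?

40

Choose which 3 of the 6 are fixed: C(6,3) = 20.
The other 3 form a derangement: !3 = 2.
Total: 20 × 2 = 40.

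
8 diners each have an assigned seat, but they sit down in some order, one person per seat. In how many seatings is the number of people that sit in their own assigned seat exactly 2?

7420

Choose which 2 of the 8 are fixed: C(8,2) = 28.
The other 6 form a derangement: !6 = 265.
Total: 28 × 265 = 7420.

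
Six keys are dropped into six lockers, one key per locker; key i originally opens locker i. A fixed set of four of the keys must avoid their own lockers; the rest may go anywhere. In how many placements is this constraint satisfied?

Let A_j be the event that the j-th constrained one is fixed. By inclusion-exclusion over the 4 events:
Σ_{j=0}^{4} (-1)^j C(4,j)(6-j)!
= C(4,0)·6! - C(4,1)·5! + C(4,2)·4! - C(4,3)·3! + C(4,4)·2!
= 720 - 480 + 144 - 24 + 2
= 362

362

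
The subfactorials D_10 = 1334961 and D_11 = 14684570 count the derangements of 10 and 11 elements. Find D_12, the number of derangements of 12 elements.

176214841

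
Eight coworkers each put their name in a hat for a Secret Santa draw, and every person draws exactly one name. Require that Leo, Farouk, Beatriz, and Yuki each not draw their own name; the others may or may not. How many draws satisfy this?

24024

Let A_j be the event that the j-th constrained one is fixed. By inclusion-exclusion over the 4 events:
Σ_{j=0}^{4} (-1)^j C(4,j)(8-j)!
= C(4,0)·8! - C(4,1)·7! + C(4,2)·6! - C(4,3)·5! + C(4,4)·4!
= 40320 - 20160 + 4320 - 480 + 24
= 24024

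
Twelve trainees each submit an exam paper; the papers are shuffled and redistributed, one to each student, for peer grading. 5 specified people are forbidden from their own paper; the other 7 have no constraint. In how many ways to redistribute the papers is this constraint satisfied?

312273360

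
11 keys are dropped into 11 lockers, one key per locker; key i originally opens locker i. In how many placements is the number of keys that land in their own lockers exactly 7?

2970

Pick the 7 fixed positions: C(11,7) = 330 ways.
The remaining 4 must be deranged: !4 = 9.
Total: 330 × 9 = 2970.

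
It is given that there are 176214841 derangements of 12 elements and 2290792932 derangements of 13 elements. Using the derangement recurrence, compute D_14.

32071101049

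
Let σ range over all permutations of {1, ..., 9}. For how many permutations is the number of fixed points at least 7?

# with exactly i fixed is C(9,i)·!(9-i); sum over i=7..9:
  i=7: C(9,7)·!2 = 36·1 = 36
  i=8: C(9,8)·!1 = 9·0 = 0
  i=9: C(9,9)·!0 = 1·1 = 1
Total = 37.

37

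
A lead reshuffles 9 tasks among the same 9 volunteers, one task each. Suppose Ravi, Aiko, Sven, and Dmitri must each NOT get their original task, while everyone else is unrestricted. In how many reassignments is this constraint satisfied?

Inclusion-exclusion on the 4 forbidden self-matches:
Σ_{j=0}^{4} (-1)^j C(4,j)(9-j)!
= C(4,0)·9! - C(4,1)·8! + C(4,2)·7! - C(4,3)·6! + C(4,4)·5!
= 362880 - 161280 + 30240 - 2880 + 120
= 229080

229080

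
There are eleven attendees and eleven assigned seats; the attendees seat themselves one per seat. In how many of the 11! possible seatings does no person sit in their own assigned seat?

Use !n = n·!(n-1) + (-1)^n.
!11 = 11·1334961 - 1 = 14684570

14684570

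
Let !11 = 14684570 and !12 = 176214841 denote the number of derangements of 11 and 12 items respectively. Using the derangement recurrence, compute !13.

!13 = (13-1)·(!12 + !11) = 12·(176214841 + 14684570) = 12·190899411 = 2290792932.

2290792932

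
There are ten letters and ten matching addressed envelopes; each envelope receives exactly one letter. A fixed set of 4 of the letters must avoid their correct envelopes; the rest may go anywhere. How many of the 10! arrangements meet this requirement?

2399760

Inclusion-exclusion on the 4 forbidden self-matches:
Σ_{j=0}^{4} (-1)^j C(4,j)(10-j)!
= C(4,0)·10! - C(4,1)·9! + C(4,2)·8! - C(4,3)·7! + C(4,4)·6!
= 3628800 - 1451520 + 241920 - 20160 + 720
= 2399760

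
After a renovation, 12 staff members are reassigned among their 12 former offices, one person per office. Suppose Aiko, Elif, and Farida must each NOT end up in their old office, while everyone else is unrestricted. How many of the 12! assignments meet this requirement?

Inclusion-exclusion on the 3 forbidden self-matches:
Σ_{j=0}^{3} (-1)^j C(3,j)(12-j)!
= C(3,0)·12! - C(3,1)·11! + C(3,2)·10! - C(3,3)·9!
= 479001600 - 119750400 + 10886400 - 362880
= 369774720

369774720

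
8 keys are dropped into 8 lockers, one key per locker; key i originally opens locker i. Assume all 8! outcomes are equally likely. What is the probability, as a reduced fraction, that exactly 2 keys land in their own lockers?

Favorable outcomes: C(8,2)·!6 = 28·265 = 7420.
Total outcomes: 8! = 40320.
Probability = 7420/40320 = 53/288.

53/288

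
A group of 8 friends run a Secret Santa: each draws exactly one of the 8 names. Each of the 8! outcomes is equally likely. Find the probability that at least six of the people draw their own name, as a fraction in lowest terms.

Favorable outcomes: Σ_{i≥6} C(8,i)·!(8-i) = 28·1 + 8·0 + 1·1 = 29.
Total outcomes: 8! = 40320.
Probability = 29/40320 = 29/40320.

29/40320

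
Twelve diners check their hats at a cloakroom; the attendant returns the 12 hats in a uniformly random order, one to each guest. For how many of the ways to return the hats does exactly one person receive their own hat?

Pick the single fixed position: C(12,1) = 12 ways.
The other 11 form a derangement: !11 = 14684570.
Total: 12 × 14684570 = 176214840.

176214840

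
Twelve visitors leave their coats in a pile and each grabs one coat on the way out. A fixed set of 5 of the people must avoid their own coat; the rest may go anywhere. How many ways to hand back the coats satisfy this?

Let A_j be the event that the j-th constrained one is fixed. By inclusion-exclusion over the 5 events:
Σ_{j=0}^{5} (-1)^j C(5,j)(12-j)!
= C(5,0)·12! - C(5,1)·11! + C(5,2)·10! - C(5,3)·9! + C(5,4)·8! - C(5,5)·7!
= 479001600 - 199584000 + 36288000 - 3628800 + 201600 - 5040
= 312273360

312273360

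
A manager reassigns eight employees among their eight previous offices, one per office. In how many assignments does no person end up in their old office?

Use !n = n·!(n-1) + (-1)^n.
!8 = 8·1854 + 1 = 14833

14833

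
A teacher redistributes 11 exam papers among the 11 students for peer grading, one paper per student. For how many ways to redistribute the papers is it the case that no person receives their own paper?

14684570

Recurrence: !11 = 10·(!10 + !9).
!11 = 10·(1334961 + 133496) = 10·1468457 = 14684570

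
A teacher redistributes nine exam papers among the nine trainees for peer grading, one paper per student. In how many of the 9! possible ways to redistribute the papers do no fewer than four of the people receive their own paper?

6883

Sum C(9,i)·!(9-i) for i = 4..9:
  i=4: C(9,4)·!5 = 126·44 = 5544
  i=5: C(9,5)·!4 = 126·9 = 1134
  i=6: C(9,6)·!3 = 84·2 = 168
  i=7: C(9,7)·!2 = 36·1 = 36
  i=8: C(9,8)·!1 = 9·0 = 0
  i=9: C(9,9)·!0 = 1·1 = 1
Total = 6883.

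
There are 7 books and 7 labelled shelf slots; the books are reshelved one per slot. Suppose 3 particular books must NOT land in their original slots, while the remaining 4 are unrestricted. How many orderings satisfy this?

Let A_j be the event that the j-th constrained one is fixed. By inclusion-exclusion over the 3 events:
Σ_{j=0}^{3} (-1)^j C(3,j)(7-j)!
= C(3,0)·7! - C(3,1)·6! + C(3,2)·5! - C(3,3)·4!
= 5040 - 2160 + 360 - 24
= 3216

3216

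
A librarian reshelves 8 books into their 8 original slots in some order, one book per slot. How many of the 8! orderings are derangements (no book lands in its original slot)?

14833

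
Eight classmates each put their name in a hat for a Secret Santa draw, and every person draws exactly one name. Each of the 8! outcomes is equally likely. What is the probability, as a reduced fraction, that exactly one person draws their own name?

Favorable outcomes: C(8,1)·!7 = 8·1854 = 14832.
Total outcomes: 8! = 40320.
Probability = 14832/40320 = 103/280.

103/280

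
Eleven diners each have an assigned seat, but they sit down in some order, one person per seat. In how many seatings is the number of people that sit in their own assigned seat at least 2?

10547659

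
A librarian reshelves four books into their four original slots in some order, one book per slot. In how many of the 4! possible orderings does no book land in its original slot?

9

The subfactorial !4 = [4!/e] (nearest integer).
4! = 24, and 24/e ≈ 8.83, so !4 = 9.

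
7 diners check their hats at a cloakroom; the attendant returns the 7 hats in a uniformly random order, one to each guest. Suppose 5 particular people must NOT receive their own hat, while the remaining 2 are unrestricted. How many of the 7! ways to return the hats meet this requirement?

2428

Let A_j be the event that the j-th constrained one is fixed. By inclusion-exclusion over the 5 events:
Σ_{j=0}^{5} (-1)^j C(5,j)(7-j)!
= C(5,0)·7! - C(5,1)·6! + C(5,2)·5! - C(5,3)·4! + C(5,4)·3! - C(5,5)·2!
= 5040 - 3600 + 1200 - 240 + 30 - 2
= 2428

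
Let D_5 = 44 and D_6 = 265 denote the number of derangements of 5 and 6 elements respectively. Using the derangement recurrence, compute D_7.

D_7 = (7-1)·(D_6 + D_5) = 6·(265 + 44) = 6·309 = 1854.

1854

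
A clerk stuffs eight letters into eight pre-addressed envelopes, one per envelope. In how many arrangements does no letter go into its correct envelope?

14833

!8 is the nearest integer to 8!/e.
8! = 40320, and 40320/e ≈ 14832.90, so !8 = 14833.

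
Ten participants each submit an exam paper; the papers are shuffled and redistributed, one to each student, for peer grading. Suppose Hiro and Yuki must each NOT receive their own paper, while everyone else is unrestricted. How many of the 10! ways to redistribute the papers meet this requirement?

2943360

Inclusion-exclusion on the 2 forbidden self-matches:
Σ_{j=0}^{2} (-1)^j C(2,j)(10-j)!
= C(2,0)·10! - C(2,1)·9! + C(2,2)·8!
= 3628800 - 725760 + 40320
= 2943360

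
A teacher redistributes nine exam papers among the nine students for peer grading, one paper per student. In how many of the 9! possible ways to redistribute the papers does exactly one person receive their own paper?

Pick the single fixed position: C(9,1) = 9 ways.
The other 8 form a derangement: !8 = 14833.
Total: 9 × 14833 = 133497.

133497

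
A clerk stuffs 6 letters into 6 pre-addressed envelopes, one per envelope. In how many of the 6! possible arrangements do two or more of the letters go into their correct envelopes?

191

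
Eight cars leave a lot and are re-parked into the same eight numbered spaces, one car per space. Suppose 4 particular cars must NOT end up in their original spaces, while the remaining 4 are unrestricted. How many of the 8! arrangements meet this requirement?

24024

Let A_j be the event that the j-th constrained one is fixed. By inclusion-exclusion over the 4 events:
Σ_{j=0}^{4} (-1)^j C(4,j)(8-j)!
= C(4,0)·8! - C(4,1)·7! + C(4,2)·6! - C(4,3)·5! + C(4,4)·4!
= 40320 - 20160 + 4320 - 480 + 24
= 24024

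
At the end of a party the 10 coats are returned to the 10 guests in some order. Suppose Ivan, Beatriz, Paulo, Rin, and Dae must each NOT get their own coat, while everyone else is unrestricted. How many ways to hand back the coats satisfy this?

Inclusion-exclusion on the 5 forbidden self-matches:
Σ_{j=0}^{5} (-1)^j C(5,j)(10-j)!
= C(5,0)·10! - C(5,1)·9! + C(5,2)·8! - C(5,3)·7! + C(5,4)·6! - C(5,5)·5!
= 3628800 - 1814400 + 403200 - 50400 + 3600 - 120
= 2170680

2170680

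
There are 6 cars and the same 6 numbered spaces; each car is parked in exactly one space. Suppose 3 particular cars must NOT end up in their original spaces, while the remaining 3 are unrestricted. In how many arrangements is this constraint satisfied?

Inclusion-exclusion on the 3 forbidden self-matches:
Σ_{j=0}^{3} (-1)^j C(3,j)(6-j)!
= C(3,0)·6! - C(3,1)·5! + C(3,2)·4! - C(3,3)·3!
= 720 - 360 + 72 - 6
= 426

426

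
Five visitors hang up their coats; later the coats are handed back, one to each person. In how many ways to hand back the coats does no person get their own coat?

!5 is the nearest integer to 5!/e.
5! = 120, and 120/e ≈ 44.15, so !5 = 44.

44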